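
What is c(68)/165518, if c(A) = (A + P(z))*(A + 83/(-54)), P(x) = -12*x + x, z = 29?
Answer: -900839/8937972 ≈ -0.10079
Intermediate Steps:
P(x) = -11*x
c(A) = (-319 + A)*(-83/54 + A) (c(A) = (A - 11*29)*(A + 83/(-54)) = (A - 319)*(A + 83*(-1/54)) = (-319 + A)*(A - 83/54) = (-319 + A)*(-83/54 + A))
c(68)/165518 = (26477/54 + 68² - 17309/54*68)/165518 = (26477/54 + 4624 - 588506/27)*(1/165518) = -900839/54*1/165518 = -900839/8937972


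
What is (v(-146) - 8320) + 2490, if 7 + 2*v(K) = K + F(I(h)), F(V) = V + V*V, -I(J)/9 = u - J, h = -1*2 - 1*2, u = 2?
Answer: -8951/2 ≈ -4475.5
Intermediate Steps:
h = -4 (h = -2 - 2 = -4)
I(J) = -18 + 9*J (I(J) = -9*(2 - J) = -18 + 9*J)
F(V) = V + V²
v(K) = 2855/2 + K/2 (v(K) = -7/2 + (K + (-18 + 9*(-4))*(1 + (-18 + 9*(-4))))/2 = -7/2 + (K + (-18 - 36)*(1 + (-18 - 36)))/2 = -7/2 + (K - 54*(1 - 54))/2 = -7/2 + (K - 54*(-53))/2 = -7/2 + (K + 2862)/2 = -7/2 + (2862 + K)/2 = -7/2 + (1431 + K/2) = 2855/2 + K/2)
(v(-146) - 8320) + 2490 = ((2855/2 + (½)*(-146)) - 8320) + 2490 = ((2855/2 - 73) - 8320) + 2490 = (2709/2 - 8320) + 2490 = -13931/2 + 2490 = -8951/2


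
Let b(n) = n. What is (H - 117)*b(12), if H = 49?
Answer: -816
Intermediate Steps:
(H - 117)*b(12) = (49 - 117)*12 = -68*12 = -816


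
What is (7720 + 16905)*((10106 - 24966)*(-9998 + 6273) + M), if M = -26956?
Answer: 1362416146000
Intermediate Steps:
(7720 + 16905)*((10106 - 24966)*(-9998 + 6273) + M) = (7720 + 16905)*((10106 - 24966)*(-9998 + 6273) - 26956) = 24625*(-14860*(-3725) - 26956) = 24625*(55353500 - 26956) = 24625*55326544 = 1362416146000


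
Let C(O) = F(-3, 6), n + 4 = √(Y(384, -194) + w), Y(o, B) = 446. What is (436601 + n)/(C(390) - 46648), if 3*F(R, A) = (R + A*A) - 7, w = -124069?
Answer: -1309791/139918 - 3*I*√123623/139918 ≈ -9.3611 - 0.0075387*I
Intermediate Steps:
n = -4 + I*√123623 (n = -4 + √(446 - 124069) = -4 + √(-123623) = -4 + I*√123623 ≈ -4.0 + 351.6*I)
F(R, A) = -7/3 + R/3 + A²/3 (F(R, A) = ((R + A*A) - 7)/3 = ((R + A²) - 7)/3 = (-7 + R + A²)/3 = -7/3 + R/3 + A²/3)
C(O) = 26/3 (C(O) = -7/3 + (⅓)*(-3) + (⅓)*6² = -7/3 - 1 + (⅓)*36 = -7/3 - 1 + 12 = 26/3)
(436601 + n)/(C(390) - 46648) = (436601 + (-4 + I*√123623))/(26/3 - 46648) = (436597 + I*√123623)/(-139918/3) = (436597 + I*√123623)*(-3/139918) = -1309791/139918 - 3*I*√123623/139918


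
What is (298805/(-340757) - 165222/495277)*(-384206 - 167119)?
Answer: 112631175002526675/168769104689 ≈ 6.6737e+5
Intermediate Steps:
(298805/(-340757) - 165222/495277)*(-384206 - 167119) = (298805*(-1/340757) - 165222*1/495277)*(-551325) = (-298805/340757 - 165222/495277)*(-551325) = -204291797039/168769104689*(-551325) = 112631175002526675/168769104689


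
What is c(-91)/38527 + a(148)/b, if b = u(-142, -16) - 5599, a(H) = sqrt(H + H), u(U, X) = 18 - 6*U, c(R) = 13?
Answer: 13/38527 - 2*sqrt(74)/4729 ≈ -0.0033007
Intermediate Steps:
a(H) = sqrt(2)*sqrt(H) (a(H) = sqrt(2*H) = sqrt(2)*sqrt(H))
b = -4729 (b = (18 - 6*(-142)) - 5599 = (18 + 852) - 5599 = 870 - 5599 = -4729)
c(-91)/38527 + a(148)/b = 13/38527 + (sqrt(2)*sqrt(148))/(-4729) = 13*(1/38527) + (sqrt(2)*(2*sqrt(37)))*(-1/4729) = 13/38527 + (2*sqrt(74))*(-1/4729) = 13/38527 - 2*sqrt(74)/4729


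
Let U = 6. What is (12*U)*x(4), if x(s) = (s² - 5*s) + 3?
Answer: -72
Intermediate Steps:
x(s) = 3 + s² - 5*s
(12*U)*x(4) = (12*6)*(3 + 4² - 5*4) = 72*(3 + 16 - 20) = 72*(-1) = -72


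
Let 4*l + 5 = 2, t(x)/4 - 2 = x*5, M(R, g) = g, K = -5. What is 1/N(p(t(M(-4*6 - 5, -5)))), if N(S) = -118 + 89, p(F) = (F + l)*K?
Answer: -1/29 ≈ -0.034483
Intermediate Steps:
t(x) = 8 + 20*x (t(x) = 8 + 4*(x*5) = 8 + 4*(5*x) = 8 + 20*x)
l = -3/4 (l = -5/4 + (1/4)*2 = -5/4 + 1/2 = -3/4 ≈ -0.75000)
p(F) = 15/4 - 5*F (p(F) = (F - 3/4)*(-5) = (-3/4 + F)*(-5) = 15/4 - 5*F)
N(S) = -29
1/N(p(t(M(-4*6 - 5, -5)))) = 1/(-29) = -1/29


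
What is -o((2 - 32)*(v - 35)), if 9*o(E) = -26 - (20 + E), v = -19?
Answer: 1666/9 ≈ 185.11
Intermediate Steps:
o(E) = -46/9 - E/9 (o(E) = (-26 - (20 + E))/9 = (-26 + (-20 - E))/9 = (-46 - E)/9 = -46/9 - E/9)
-o((2 - 32)*(v - 35)) = -(-46/9 - (2 - 32)*(-19 - 35)/9) = -(-46/9 - (-10)*(-54)/3) = -(-46/9 - ⅑*1620) = -(-46/9 - 180) = -1*(-1666/9) = 1666/9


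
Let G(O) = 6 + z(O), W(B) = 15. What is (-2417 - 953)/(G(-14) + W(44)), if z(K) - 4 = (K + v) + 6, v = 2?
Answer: -3370/19 ≈ -177.37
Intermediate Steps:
z(K) = 12 + K (z(K) = 4 + ((K + 2) + 6) = 4 + ((2 + K) + 6) = 4 + (8 + K) = 12 + K)
G(O) = 18 + O (G(O) = 6 + (12 + O) = 18 + O)
(-2417 - 953)/(G(-14) + W(44)) = (-2417 - 953)/((18 - 14) + 15) = -3370/(4 + 15) = -3370/19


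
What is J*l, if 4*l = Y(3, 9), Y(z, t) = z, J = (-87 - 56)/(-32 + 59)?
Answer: -143/36 ≈ -3.9722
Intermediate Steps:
J = -143/27 ≈ -5.2963
l = ¾ (l = (¼)*3 = ¾ ≈ 0.75000)
J*l = -143/27*¾ = -143/36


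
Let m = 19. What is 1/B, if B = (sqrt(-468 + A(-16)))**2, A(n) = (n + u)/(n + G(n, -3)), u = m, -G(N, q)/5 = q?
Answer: -1/471 ≈ -0.0021231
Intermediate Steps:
G(N, q) = -5*q
u = 19
A(n) = (19 + n)/(15 + n) (A(n) = (n + 19)/(n - 5*(-3)) = (19 + n)/(n + 15) = (19 + n)/(15 + n))
B = -471 (B = (sqrt(-468 + (19 - 16)/(15 - 16)))**2 = (sqrt(-468 + 3/(-1)))**2 = (sqrt(-468 - 1*3))**2 = (sqrt(-468 - 3))**2 = (sqrt(-471))**2 = (I*sqrt(471))**2 = -471)
1/B = 1/(-471) = -1/471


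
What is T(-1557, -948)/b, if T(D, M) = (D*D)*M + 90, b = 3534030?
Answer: -127677109/196335 ≈ -650.30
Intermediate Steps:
T(D, M) = 90 + M*D² (T(D, M) = D²*M + 90 = M*D² + 90 = 90 + M*D²)
T(-1557, -948)/b = (90 - 948*(-1557)²)/3534030 = (90 - 948*2424249)*(1/3534030) = (90 - 2298188052)*(1/3534030) = -2298187962*1/3534030 = -127677109/196335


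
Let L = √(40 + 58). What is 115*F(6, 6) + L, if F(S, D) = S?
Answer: 690 + 7*√2 ≈ 699.90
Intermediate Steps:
L = 7*√2 (L = √98 = 7*√2 ≈ 9.8995)
115*F(6, 6) + L = 115*6 + 7*√2 = 690 + 7*√2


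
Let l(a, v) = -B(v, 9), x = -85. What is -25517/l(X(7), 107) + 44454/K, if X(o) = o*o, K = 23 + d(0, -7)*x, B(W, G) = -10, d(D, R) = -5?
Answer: -2746769/1120 ≈ -2452.5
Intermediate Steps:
K = 448 (K = 23 - 5*(-85) = 23 + 425 = 448)
X(o) = o²
l(a, v) = 10 (l(a, v) = -1*(-10) = 10)
-25517/l(X(7), 107) + 44454/K = -25517/10 + 44454/448 = -25517*⅒ + 44454*(1/448) = -25517/10 + 22227/224 = -2746769/1120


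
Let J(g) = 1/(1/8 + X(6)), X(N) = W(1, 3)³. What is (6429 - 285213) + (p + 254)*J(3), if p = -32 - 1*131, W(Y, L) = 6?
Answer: -5296888/19 ≈ -2.7878e+5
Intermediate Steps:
X(N) = 216 (X(N) = 6³ = 216)
J(g) = 8/1729 (J(g) = 1/(1/8 + 216) = 1/(⅛ + 216) = 1/(1729/8) = 8/1729)
p = -163 (p = -32 - 131 = -163)
(6429 - 285213) + (p + 254)*J(3) = (6429 - 285213) + (-163 + 254)*(8/1729) = -278784 + 91*(8/1729) = -278784 + 8/19 = -5296888/19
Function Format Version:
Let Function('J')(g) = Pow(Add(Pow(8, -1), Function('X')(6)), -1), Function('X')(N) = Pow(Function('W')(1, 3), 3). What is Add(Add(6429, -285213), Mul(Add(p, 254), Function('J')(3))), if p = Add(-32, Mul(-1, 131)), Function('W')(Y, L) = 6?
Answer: Rational(-5296888, 19) ≈ -2.7878e+5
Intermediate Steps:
Function('X')(N) = 216 (Function('X')(N) = Pow(6, 3) = 216)
Function('J')(g) = Rational(8, 1729) (Function('J')(g) = Pow(Add(Pow(8, -1), 216), -1) = Pow(Add(Rational(1, 8), 216), -1) = Pow(Rational(1729, 8), -1) = Rational(8, 1729))
p = -163 (p = Add(-32, -131) = -163)
Add(Add(6429, -285213), Mul(Add(p, 254), Function('J')(3))) = Add(Add(6429, -285213), Mul(Add(-163, 254), Rational(8, 1729))) = Add(-278784, Mul(91, Rational(8, 1729))) = Add(-278784, Rational(8, 19)) = Rational(-5296888, 19)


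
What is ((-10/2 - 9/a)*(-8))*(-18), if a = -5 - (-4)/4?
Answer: -396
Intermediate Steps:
a = -4 (a = -5 - (-4)/4 = -5 - 1*(-1) = -5 + 1 = -4)
((-10/2 - 9/a)*(-8))*(-18) = ((-10/2 - 9/(-4))*(-8))*(-18) = ((-10*1/2 - 9*(-1/4))*(-8))*(-18) = ((-5 + 9/4)*(-8))*(-18) = -11/4*(-8)*(-18) = 22*(-18) = -396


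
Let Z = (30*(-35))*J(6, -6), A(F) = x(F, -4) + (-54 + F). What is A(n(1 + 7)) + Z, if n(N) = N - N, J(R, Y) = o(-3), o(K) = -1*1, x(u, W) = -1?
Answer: 995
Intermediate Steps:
o(K) = -1
J(R, Y) = -1
n(N) = 0
A(F) = -55 + F (A(F) = -1 + (-54 + F) = -55 + F)
Z = 1050 (Z = (30*(-35))*(-1) = -1050*(-1) = 1050)
A(n(1 + 7)) + Z = (-55 + 0) + 1050 = -55 + 1050 = 995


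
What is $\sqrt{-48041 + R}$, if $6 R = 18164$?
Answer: $\frac{i \sqrt{405123}}{3} \approx 212.16 i$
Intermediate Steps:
$R = \frac{9082}{3}$ ($R = \frac{1}{6} \cdot 18164 = \frac{9082}{3} \approx 3027.3$)
$\sqrt{-48041 + R} = \sqrt{-48041 + \frac{9082}{3}} = \sqrt{- \frac{135041}{3}} = \frac{i \sqrt{405123}}{3}$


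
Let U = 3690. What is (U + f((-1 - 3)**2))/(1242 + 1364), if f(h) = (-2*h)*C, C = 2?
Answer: 1813/1303 ≈ 1.3914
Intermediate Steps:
f(h) = -4*h (f(h) = -2*h*2 = -4*h)
(U + f((-1 - 3)**2))/(1242 + 1364) = (3690 - 4*(-1 - 3)**2)/(1242 + 1364) = (3690 - 4*(-4)**2)/2606 = (3690 - 4*16)*(1/2606) = (3690 - 64)*(1/2606) = 3626*(1/2606) = 1813/1303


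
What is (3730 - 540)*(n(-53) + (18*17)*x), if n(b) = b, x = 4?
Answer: 3735490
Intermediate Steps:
(3730 - 540)*(n(-53) + (18*17)*x) = (3730 - 540)*(-53 + (18*17)*4) = 3190*(-53 + 306*4) = 3190*(-53 + 1224) = 3190*1171 = 3735490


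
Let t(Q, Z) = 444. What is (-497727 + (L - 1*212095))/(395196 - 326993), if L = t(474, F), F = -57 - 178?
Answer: -709378/68203 ≈ -10.401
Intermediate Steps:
F = -235
L = 444
(-497727 + (L - 1*212095))/(395196 - 326993) = (-497727 + (444 - 1*212095))/(395196 - 326993) = (-497727 + (444 - 212095))/68203 = (-497727 - 211651)*(1/68203) = -709378*1/68203 = -709378/68203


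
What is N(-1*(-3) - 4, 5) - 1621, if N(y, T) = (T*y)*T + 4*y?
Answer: -1650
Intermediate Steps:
N(y, T) = 4*y + y*T**2 (N(y, T) = y*T**2 + 4*y = 4*y + y*T**2)
N(-1*(-3) - 4, 5) - 1621 = (-1*(-3) - 4)*(4 + 5**2) - 1621 = (3 - 4)*(4 + 25) - 1621 = -1*29 - 1621 = -29 - 1621 = -1650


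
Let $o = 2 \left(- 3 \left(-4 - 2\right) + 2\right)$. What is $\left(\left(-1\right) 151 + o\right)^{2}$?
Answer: $12321$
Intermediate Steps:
$o = 40$ ($o = 2 \left(\left(-3\right) \left(-6\right) + 2\right) = 2 \left(18 + 2\right) = 2 \cdot 20 = 40$)
$\left(\left(-1\right) 151 + o\right)^{2} = \left(\left(-1\right) 151 + 40\right)^{2} = \left(-151 + 40\right)^{2} = \left(-111\right)^{2} = 12321$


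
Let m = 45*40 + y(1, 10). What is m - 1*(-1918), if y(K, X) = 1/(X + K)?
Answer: 40899/11 ≈ 3718.1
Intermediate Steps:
y(K, X) = 1/(K + X)
m = 19801/11 (m = 45*40 + 1/(1 + 10) = 1800 + 1/11 = 19801/11 ≈ 1800.1)
m - 1*(-1918) = 19801/11 - 1*(-1918) = 19801/11 + 1918 = 40899/11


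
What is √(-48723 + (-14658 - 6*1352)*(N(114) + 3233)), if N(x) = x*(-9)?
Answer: I*√50302113 ≈ 7092.4*I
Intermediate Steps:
N(x) = -9*x
√(-48723 + (-14658 - 6*1352)*(N(114) + 3233)) = √(-48723 + (-14658 - 6*1352)*(-9*114 + 3233)) = √(-48723 + (-14658 - 8112)*(-1026 + 3233)) = √(-48723 - 22770*2207) = √(-48723 - 50253390) = √(-50302113) = I*√50302113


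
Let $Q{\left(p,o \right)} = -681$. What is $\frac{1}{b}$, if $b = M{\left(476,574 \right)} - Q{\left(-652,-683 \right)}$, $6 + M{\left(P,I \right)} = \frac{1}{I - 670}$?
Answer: $\frac{96}{64799} \approx 0.0014815$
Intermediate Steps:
$M{\left(P,I \right)} = -6 + \frac{1}{-670 + I}$ ($M{\left(P,I \right)} = -6 + \frac{1}{I - 670} = -6 + \frac{1}{-670 + I}$)
$b = \frac{64799}{96}$ ($b = \frac{4021 - 3444}{-670 + 574} - -681 = \frac{4021 - 3444}{-96} + 681 = \left(- \frac{1}{96}\right) 577 + 681 = - \frac{577}{96} + 681 = \frac{64799}{96} \approx 674.99$)
$\frac{1}{b} = \frac{1}{\frac{64799}{96}} = \frac{96}{64799}$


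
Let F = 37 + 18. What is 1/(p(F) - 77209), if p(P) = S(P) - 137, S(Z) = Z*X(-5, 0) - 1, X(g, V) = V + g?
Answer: -1/77622 ≈ -1.2883e-5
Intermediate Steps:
F = 55
S(Z) = -1 - 5*Z (S(Z) = Z*(0 - 5) - 1 = Z*(-5) - 1 = -5*Z - 1 = -1 - 5*Z)
p(P) = -138 - 5*P (p(P) = (-1 - 5*P) - 137 = -138 - 5*P)
1/(p(F) - 77209) = 1/((-138 - 5*55) - 77209) = 1/((-138 - 275) - 77209) = 1/(-413 - 77209) = 1/(-77622) = -1/77622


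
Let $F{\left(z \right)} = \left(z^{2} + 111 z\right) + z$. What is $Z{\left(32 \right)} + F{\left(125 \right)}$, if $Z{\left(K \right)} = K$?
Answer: $29657$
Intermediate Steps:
$F{\left(z \right)} = z^{2} + 112 z$
$Z{\left(32 \right)} + F{\left(125 \right)} = 32 + 125 \left(112 + 125\right) = 32 + 125 \cdot 237 = 32 + 29625 = 29657$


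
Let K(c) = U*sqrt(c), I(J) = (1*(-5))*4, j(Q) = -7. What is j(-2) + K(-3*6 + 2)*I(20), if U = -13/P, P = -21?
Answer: -7 - 1040*I/21 ≈ -7.0 - 49.524*I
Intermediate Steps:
U = 13/21 (U = -13/(-21) = -13*(-1/21) = 13/21 ≈ 0.61905)
I(J) = -20 (I(J) = -5*4 = -20)
K(c) = 13*sqrt(c)/21
j(-2) + K(-3*6 + 2)*I(20) = -7 + (13*sqrt(-3*6 + 2)/21)*(-20) = -7 + (13*sqrt(-18 + 2)/21)*(-20) = -7 + (13*sqrt(-16)/21)*(-20) = -7 + (13*(4*I)/21)*(-20) = -7 + (52*I/21)*(-20) = -7 - 1040*I/21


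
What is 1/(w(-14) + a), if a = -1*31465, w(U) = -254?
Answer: -1/31719 ≈ -3.1527e-5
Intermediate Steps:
a = -31465
1/(w(-14) + a) = 1/(-254 - 31465) = 1/(-31719) = -1/31719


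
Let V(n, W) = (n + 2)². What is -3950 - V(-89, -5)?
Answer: -11519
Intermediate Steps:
V(n, W) = (2 + n)²
-3950 - V(-89, -5) = -3950 - (2 - 89)² = -3950 - 1*(-87)² = -3950 - 1*7569 = -3950 - 7569 = -11519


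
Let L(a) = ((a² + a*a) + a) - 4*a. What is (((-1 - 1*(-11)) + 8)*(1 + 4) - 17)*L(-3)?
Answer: 1971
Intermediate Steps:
L(a) = -3*a + 2*a² (L(a) = ((a² + a²) + a) - 4*a = (2*a² + a) - 4*a = (a + 2*a²) - 4*a = -3*a + 2*a²)
(((-1 - 1*(-11)) + 8)*(1 + 4) - 17)*L(-3) = (((-1 - 1*(-11)) + 8)*(1 + 4) - 17)*(-3*(-3 + 2*(-3))) = (((-1 + 11) + 8)*5 - 17)*(-3*(-3 - 6)) = ((10 + 8)*5 - 17)*(-3*(-9)) = (18*5 - 17)*27 = (90 - 17)*27 = 73*27 = 1971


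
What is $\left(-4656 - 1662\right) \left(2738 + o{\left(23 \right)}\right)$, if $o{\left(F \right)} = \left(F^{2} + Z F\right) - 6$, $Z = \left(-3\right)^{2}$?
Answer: $-21910824$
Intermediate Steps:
$Z = 9$
$o{\left(F \right)} = -6 + F^{2} + 9 F$ ($o{\left(F \right)} = \left(F^{2} + 9 F\right) - 6 = -6 + F^{2} + 9 F$)
$\left(-4656 - 1662\right) \left(2738 + o{\left(23 \right)}\right) = \left(-4656 - 1662\right) \left(2738 + \left(-6 + 23^{2} + 9 \cdot 23\right)\right) = - 6318 \left(2738 + \left(-6 + 529 + 207\right)\right) = - 6318 \left(2738 + 730\right) = \left(-6318\right) 3468 = -21910824$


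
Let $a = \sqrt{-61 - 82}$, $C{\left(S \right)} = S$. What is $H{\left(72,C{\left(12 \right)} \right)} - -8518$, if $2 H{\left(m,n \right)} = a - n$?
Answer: $8512 + \frac{i \sqrt{143}}{2} \approx 8512.0 + 5.9791 i$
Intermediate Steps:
$a = i \sqrt{143}$ ($a = \sqrt{-143} = i \sqrt{143} \approx 11.958 i$)
$H{\left(m,n \right)} = - \frac{n}{2} + \frac{i \sqrt{143}}{2}$ ($H{\left(m,n \right)} = \frac{i \sqrt{143} - n}{2} = \frac{- n + i \sqrt{143}}{2} = - \frac{n}{2} + \frac{i \sqrt{143}}{2}$)
$H{\left(72,C{\left(12 \right)} \right)} - -8518 = \left(\left(- \frac{1}{2}\right) 12 + \frac{i \sqrt{143}}{2}\right) - -8518 = \left(-6 + \frac{i \sqrt{143}}{2}\right) + 8518 = 8512 + \frac{i \sqrt{143}}{2}$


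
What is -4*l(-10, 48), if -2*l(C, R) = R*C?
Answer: -960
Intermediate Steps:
l(C, R) = -C*R/2 (l(C, R) = -R*C/2 = -C*R/2)
-4*l(-10, 48) = -(-2)*(-10)*48 = -4*240 = -960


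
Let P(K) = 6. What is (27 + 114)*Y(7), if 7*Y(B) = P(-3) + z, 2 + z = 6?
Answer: 1410/7 ≈ 201.43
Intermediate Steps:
z = 4 (z = -2 + 6 = 4)
Y(B) = 10/7 (Y(B) = (6 + 4)/7 = (⅐)*10 = 10/7)
(27 + 114)*Y(7) = (27 + 114)*(10/7) = 141*(10/7) = 1410/7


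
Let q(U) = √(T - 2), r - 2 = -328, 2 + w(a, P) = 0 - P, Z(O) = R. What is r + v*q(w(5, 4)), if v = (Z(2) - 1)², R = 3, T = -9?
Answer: -326 + 4*I*√11 ≈ -326.0 + 13.266*I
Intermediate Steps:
Z(O) = 3
w(a, P) = -2 - P (w(a, P) = -2 + (0 - P) = -2 - P)
r = -326 (r = 2 - 328 = -326)
q(U) = I*√11 (q(U) = √(-9 - 2) = √(-11) = I*√11)
v = 4 (v = (3 - 1)² = 2² = 4)
r + v*q(w(5, 4)) = -326 + 4*(I*√11) = -326 + 4*I*√11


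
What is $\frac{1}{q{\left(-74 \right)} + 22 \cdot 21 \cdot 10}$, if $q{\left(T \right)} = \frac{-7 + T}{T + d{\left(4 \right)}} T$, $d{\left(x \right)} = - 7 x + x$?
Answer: $\frac{49}{223383} \approx 0.00021935$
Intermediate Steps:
$d{\left(x \right)} = - 6 x$
$q{\left(T \right)} = \frac{T \left(-7 + T\right)}{-24 + T}$ ($q{\left(T \right)} = \frac{-7 + T}{T - 24} T = \frac{-7 + T}{-24 + T} T = \frac{T \left(-7 + T\right)}{-24 + T}$)
$\frac{1}{q{\left(-74 \right)} + 22 \cdot 21 \cdot 10} = \frac{1}{- \frac{74 \left(-7 - 74\right)}{-24 - 74} + 22 \cdot 21 \cdot 10} = \frac{1}{\left(-74\right) \frac{1}{-98} \left(-81\right) + 462 \cdot 10} = \frac{1}{\left(-74\right) \left(- \frac{1}{98}\right) \left(-81\right) + 4620} = \frac{1}{- \frac{2997}{49} + 4620} = \frac{1}{\frac{223383}{49}} = \frac{49}{223383}$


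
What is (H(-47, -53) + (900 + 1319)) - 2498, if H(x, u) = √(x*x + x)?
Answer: -279 + √2162 ≈ -232.50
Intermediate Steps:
H(x, u) = √(x + x²) (H(x, u) = √(x² + x) = √(x + x²))
(H(-47, -53) + (900 + 1319)) - 2498 = (√(-47*(1 - 47)) + (900 + 1319)) - 2498 = (√(-47*(-46)) + 2219) - 2498 = (√2162 + 2219) - 2498 = (2219 + √2162) - 2498 = -279 + √2162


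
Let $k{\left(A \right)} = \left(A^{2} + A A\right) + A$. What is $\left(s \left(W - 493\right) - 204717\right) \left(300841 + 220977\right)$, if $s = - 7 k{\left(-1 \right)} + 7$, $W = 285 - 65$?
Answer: $-106825015506$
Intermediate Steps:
$k{\left(A \right)} = A + 2 A^{2}$ ($k{\left(A \right)} = \left(A^{2} + A^{2}\right) + A = 2 A^{2} + A = A + 2 A^{2}$)
$W = 220$
$s = 0$ ($s = - 7 \left(- (1 + 2 \left(-1\right))\right) + 7 = - 7 \left(- (1 - 2)\right) + 7 = - 7 \left(\left(-1\right) \left(-1\right)\right) + 7 = \left(-7\right) 1 + 7 = -7 + 7 = 0$)
$\left(s \left(W - 493\right) - 204717\right) \left(300841 + 220977\right) = \left(0 \left(220 - 493\right) - 204717\right) \left(300841 + 220977\right) = \left(0 \left(220 - 493\right) - 204717\right) 521818 = \left(0 \left(-273\right) - 204717\right) 521818 = \left(0 - 204717\right) 521818 = \left(-204717\right) 521818 = -106825015506$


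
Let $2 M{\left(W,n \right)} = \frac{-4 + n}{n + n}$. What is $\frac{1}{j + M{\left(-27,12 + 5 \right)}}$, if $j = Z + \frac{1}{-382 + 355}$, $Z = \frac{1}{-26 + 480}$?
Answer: $\frac{416772}{65159} \approx 6.3962$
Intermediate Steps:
$M{\left(W,n \right)} = \frac{-4 + n}{4 n}$ ($M{\left(W,n \right)} = \frac{\left(-4 + n\right) \frac{1}{n + n}}{2} = \frac{\left(-4 + n\right) \frac{1}{2 n}}{2} = \frac{\frac{1}{2} \frac{1}{n} \left(-4 + n\right)}{2} = \frac{-4 + n}{4 n}$)
$Z = \frac{1}{454} \approx 0.0022026$
$j = - \frac{427}{12258}$ ($j = \frac{1}{454} + \frac{1}{-382 + 355} = \frac{1}{454} + \frac{1}{-27} = \frac{1}{454} - \frac{1}{27} = - \frac{427}{12258} \approx -0.034834$)
$\frac{1}{j + M{\left(-27,12 + 5 \right)}} = \frac{1}{- \frac{427}{12258} + \frac{-4 + \left(12 + 5\right)}{4 \left(12 + 5\right)}} = \frac{1}{- \frac{427}{12258} + \frac{-4 + 17}{4 \cdot 17}} = \frac{1}{- \frac{427}{12258} + \frac{1}{4} \cdot \frac{1}{17} \cdot 13} = \frac{1}{- \frac{427}{12258} + \frac{13}{68}} = \frac{1}{\frac{65159}{416772}} = \frac{416772}{65159}$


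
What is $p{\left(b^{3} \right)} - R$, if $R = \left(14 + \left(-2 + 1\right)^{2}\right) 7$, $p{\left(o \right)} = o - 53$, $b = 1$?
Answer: $-157$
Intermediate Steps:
$p{\left(o \right)} = -53 + o$
$R = 105$ ($R = \left(14 + \left(-1\right)^{2}\right) 7 = \left(14 + 1\right) 7 = 15 \cdot 7 = 105$)
$p{\left(b^{3} \right)} - R = \left(-53 + 1^{3}\right) - 105 = \left(-53 + 1\right) - 105 = -52 - 105 = -157$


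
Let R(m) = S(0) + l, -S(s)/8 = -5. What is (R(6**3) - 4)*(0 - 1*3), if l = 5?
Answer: -123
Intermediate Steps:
S(s) = 40 (S(s) = -8*(-5) = 40)
R(m) = 45 (R(m) = 40 + 5 = 45)
(R(6**3) - 4)*(0 - 1*3) = (45 - 4)*(0 - 1*3) = 41*(0 - 3) = 41*(-3) = -123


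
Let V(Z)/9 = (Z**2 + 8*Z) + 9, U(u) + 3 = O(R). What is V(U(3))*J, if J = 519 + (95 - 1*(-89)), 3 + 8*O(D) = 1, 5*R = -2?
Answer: -651681/16 ≈ -40730.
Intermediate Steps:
R = -2/5 (R = (1/5)*(-2) = -2/5 ≈ -0.40000)
O(D) = -1/4 (O(D) = -3/8 + (1/8)*1 = -3/8 + 1/8 = -1/4)
U(u) = -13/4 (U(u) = -3 - 1/4 = -13/4)
V(Z) = 81 + 9*Z**2 + 72*Z (V(Z) = 9*((Z**2 + 8*Z) + 9) = 9*(9 + Z**2 + 8*Z) = 81 + 9*Z**2 + 72*Z)
J = 703 (J = 519 + (95 + 89) = 519 + 184 = 703)
V(U(3))*J = (81 + 9*(-13/4)**2 + 72*(-13/4))*703 = (81 + 9*(169/16) - 234)*703 = (81 + 1521/16 - 234)*703 = -927/16*703 = -651681/16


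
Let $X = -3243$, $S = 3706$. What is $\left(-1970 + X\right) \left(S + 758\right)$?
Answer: $-23270832$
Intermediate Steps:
$\left(-1970 + X\right) \left(S + 758\right) = \left(-1970 - 3243\right) \left(3706 + 758\right) = \left(-5213\right) 4464 = -23270832$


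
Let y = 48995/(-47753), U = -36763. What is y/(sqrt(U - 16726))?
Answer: 48995*I*sqrt(53489)/2554260217 ≈ 0.0044363*I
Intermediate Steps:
y = -48995/47753 (y = 48995*(-1/47753) = -48995/47753 ≈ -1.0260)
y/(sqrt(U - 16726)) = -48995/(47753*sqrt(-36763 - 16726)) = -48995*(-I*sqrt(53489)/53489)/47753 = -(-48995)*I*sqrt(53489)/2554260217 = 48995*I*sqrt(53489)/2554260217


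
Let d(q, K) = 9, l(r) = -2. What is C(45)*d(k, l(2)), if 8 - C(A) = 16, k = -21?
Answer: -72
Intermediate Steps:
C(A) = -8 (C(A) = 8 - 1*16 = 8 - 16 = -8)
C(45)*d(k, l(2)) = -8*9 = -72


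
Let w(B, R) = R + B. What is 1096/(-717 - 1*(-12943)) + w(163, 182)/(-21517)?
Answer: 9682331/131533421 ≈ 0.073611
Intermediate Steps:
w(B, R) = B + R
1096/(-717 - 1*(-12943)) + w(163, 182)/(-21517) = 1096/(-717 - 1*(-12943)) + (163 + 182)/(-21517) = 1096/(-717 + 12943) + 345*(-1/21517) = 1096/12226 - 345/21517 = 1096*(1/12226) - 345/21517 = 548/6113 - 345/21517 = 9682331/131533421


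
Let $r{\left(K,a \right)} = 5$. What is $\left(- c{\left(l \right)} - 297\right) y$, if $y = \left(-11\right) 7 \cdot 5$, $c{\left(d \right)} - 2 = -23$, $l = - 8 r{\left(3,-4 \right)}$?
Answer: $106260$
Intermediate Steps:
$l = -40$ ($l = \left(-8\right) 5 = -40$)
$c{\left(d \right)} = -21$ ($c{\left(d \right)} = 2 - 23 = -21$)
$y = -385$ ($y = \left(-77\right) 5 = -385$)
$\left(- c{\left(l \right)} - 297\right) y = \left(\left(-1\right) \left(-21\right) - 297\right) \left(-385\right) = \left(21 + \left(-363 + 66\right)\right) \left(-385\right) = \left(21 - 297\right) \left(-385\right) = \left(-276\right) \left(-385\right) = 106260$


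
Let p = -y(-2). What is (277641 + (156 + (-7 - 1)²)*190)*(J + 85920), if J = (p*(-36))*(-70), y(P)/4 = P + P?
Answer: 40326231840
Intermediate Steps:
y(P) = 8*P (y(P) = 4*(P + P) = 4*(2*P) = 8*P)
p = 16 (p = -8*(-2) = -1*(-16) = 16)
J = 40320 (J = (16*(-36))*(-70) = -576*(-70) = 40320)
(277641 + (156 + (-7 - 1)²)*190)*(J + 85920) = (277641 + (156 + (-7 - 1)²)*190)*(40320 + 85920) = (277641 + (156 + (-8)²)*190)*126240 = (277641 + (156 + 64)*190)*126240 = (277641 + 220*190)*126240 = (277641 + 41800)*126240 = 319441*126240 = 40326231840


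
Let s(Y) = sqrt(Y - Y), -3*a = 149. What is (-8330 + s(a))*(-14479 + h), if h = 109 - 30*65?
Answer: 135945600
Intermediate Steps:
a = -149/3 (a = -1/3*149 = -149/3 ≈ -49.667)
h = -1841 (h = 109 - 1950 = -1841)
s(Y) = 0 (s(Y) = sqrt(0) = 0)
(-8330 + s(a))*(-14479 + h) = (-8330 + 0)*(-14479 - 1841) = -8330*(-16320) = 135945600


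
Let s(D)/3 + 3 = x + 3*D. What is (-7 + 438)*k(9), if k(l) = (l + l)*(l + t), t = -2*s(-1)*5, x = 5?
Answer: 302562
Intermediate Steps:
s(D) = 6 + 9*D (s(D) = -9 + 3*(5 + 3*D) = -9 + (15 + 9*D) = 6 + 9*D)
t = 30 (t = -2*(6 + 9*(-1))*5 = -2*(6 - 9)*5 = -2*(-3)*5 = 6*5 = 30)
k(l) = 2*l*(30 + l) (k(l) = (l + l)*(l + 30) = (2*l)*(30 + l) = 2*l*(30 + l))
(-7 + 438)*k(9) = (-7 + 438)*(2*9*(30 + 9)) = 431*(2*9*39) = 431*702 = 302562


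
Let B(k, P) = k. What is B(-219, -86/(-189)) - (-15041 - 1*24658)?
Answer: 39480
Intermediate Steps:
B(-219, -86/(-189)) - (-15041 - 1*24658) = -219 - (-15041 - 1*24658) = -219 - (-15041 - 24658) = -219 - 1*(-39699) = -219 + 39699 = 39480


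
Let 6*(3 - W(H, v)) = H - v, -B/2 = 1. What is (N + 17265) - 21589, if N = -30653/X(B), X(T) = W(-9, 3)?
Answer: -52273/5 ≈ -10455.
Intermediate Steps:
B = -2 (B = -2*1 = -2)
W(H, v) = 3 - H/6 + v/6 (W(H, v) = 3 - (H - v)/6 = 3 + (-H/6 + v/6) = 3 - H/6 + v/6)
X(T) = 5 (X(T) = 3 - ⅙*(-9) + (⅙)*3 = 3 + 3/2 + ½ = 5)
N = -30653/5 ≈ -6130.6
(N + 17265) - 21589 = (-30653/5 + 17265) - 21589 = 55672/5 - 21589 = -52273/5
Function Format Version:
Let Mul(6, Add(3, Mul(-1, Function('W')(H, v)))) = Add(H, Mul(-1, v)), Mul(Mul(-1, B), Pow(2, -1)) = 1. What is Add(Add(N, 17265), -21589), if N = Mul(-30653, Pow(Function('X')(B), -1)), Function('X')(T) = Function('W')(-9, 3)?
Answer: Rational(-52273, 5) ≈ -10455.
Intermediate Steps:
B = -2 (B = Mul(-2, 1) = -2)
Function('W')(H, v) = Add(3, Mul(Rational(-1, 6), H), Mul(Rational(1, 6), v)) (Function('W')(H, v) = Add(3, Mul(Rational(-1, 6), Add(H, Mul(-1, v)))) = Add(3, Add(Mul(Rational(-1, 6), H), Mul(Rational(1, 6), v))) = Add(3, Mul(Rational(-1, 6), H), Mul(Rational(1, 6), v)))
Function('X')(T) = 5 (Function('X')(T) = Add(3, Mul(Rational(-1, 6), -9), Mul(Rational(1, 6), 3)) = Add(3, Rational(3, 2), Rational(1, 2)) = 5)
N = Rational(-30653, 5) (N = Mul(-30653, Pow(5, -1)) = Mul(-30653, Rational(1, 5)) = Rational(-30653, 5) ≈ -6130.6)
Add(Add(N, 17265), -21589) = Add(Add(Rational(-30653, 5), 17265), -21589) = Add(Rational(55672, 5), -21589) = Rational(-52273, 5)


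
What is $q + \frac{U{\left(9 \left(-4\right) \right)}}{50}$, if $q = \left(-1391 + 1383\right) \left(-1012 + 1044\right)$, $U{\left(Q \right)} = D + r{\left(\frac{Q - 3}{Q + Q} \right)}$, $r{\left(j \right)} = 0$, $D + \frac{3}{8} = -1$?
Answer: $- \frac{102411}{400} \approx -256.03$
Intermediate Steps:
$D = - \frac{11}{8}$ ($D = - \frac{3}{8} - 1 = - \frac{11}{8} \approx -1.375$)
$U{\left(Q \right)} = - \frac{11}{8}$ ($U{\left(Q \right)} = - \frac{11}{8} + 0 = - \frac{11}{8}$)
$q = -256$ ($q = \left(-8\right) 32 = -256$)
$q + \frac{U{\left(9 \left(-4\right) \right)}}{50} = -256 - \frac{11}{8 \cdot 50} = -256 - \frac{11}{400} = - \frac{102411}{400}$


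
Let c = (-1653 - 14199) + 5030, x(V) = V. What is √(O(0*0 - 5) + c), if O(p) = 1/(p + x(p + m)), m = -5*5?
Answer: I*√13256985/35 ≈ 104.03*I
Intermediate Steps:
m = -25
c = -10822 (c = -15852 + 5030 = -10822)
O(p) = 1/(-25 + 2*p) (O(p) = 1/(p + (p - 25)) = 1/(p + (-25 + p)) = 1/(-25 + 2*p))
√(O(0*0 - 5) + c) = √(1/(-25 + 2*(0*0 - 5)) - 10822) = √(1/(-25 + 2*(0 - 5)) - 10822) = √(1/(-25 + 2*(-5)) - 10822) = √(1/(-25 - 10) - 10822) = √(1/(-35) - 10822) = √(-1/35 - 10822) = √(-378771/35) = I*√13256985/35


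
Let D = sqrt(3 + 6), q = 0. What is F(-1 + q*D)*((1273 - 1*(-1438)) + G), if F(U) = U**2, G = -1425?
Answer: 1286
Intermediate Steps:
D = 3 (D = sqrt(9) = 3)
F(-1 + q*D)*((1273 - 1*(-1438)) + G) = (-1 + 0*3)**2*((1273 - 1*(-1438)) - 1425) = (-1 + 0)**2*((1273 + 1438) - 1425) = (-1)**2*(2711 - 1425) = 1*1286 = 1286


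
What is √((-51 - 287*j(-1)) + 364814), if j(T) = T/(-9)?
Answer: 2*√820645/3 ≈ 603.93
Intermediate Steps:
j(T) = -T/9 (j(T) = T*(-⅑) = -T/9)
√((-51 - 287*j(-1)) + 364814) = √((-51 - (-287)*(-1)/9) + 364814) = √((-51 - 287*⅑) + 364814) = √((-51 - 287/9) + 364814) = √(-746/9 + 364814) = √(3282580/9) = 2*√820645/3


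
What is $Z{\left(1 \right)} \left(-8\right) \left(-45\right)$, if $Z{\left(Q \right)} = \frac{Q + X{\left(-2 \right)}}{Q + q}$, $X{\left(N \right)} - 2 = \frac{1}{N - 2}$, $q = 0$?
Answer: $990$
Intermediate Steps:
$X{\left(N \right)} = 2 + \frac{1}{-2 + N}$ ($X{\left(N \right)} = 2 + \frac{1}{N - 2} = 2 + \frac{1}{-2 + N}$)
$Z{\left(Q \right)} = \frac{\frac{7}{4} + Q}{Q}$ ($Z{\left(Q \right)} = \frac{Q + \frac{-3 + 2 \left(-2\right)}{-2 - 2}}{Q + 0} = \frac{Q + \frac{-3 - 4}{-4}}{Q} = \frac{Q - - \frac{7}{4}}{Q} = \frac{Q + \frac{7}{4}}{Q} = \frac{\frac{7}{4} + Q}{Q}$)
$Z{\left(1 \right)} \left(-8\right) \left(-45\right) = \frac{\frac{7}{4} + 1}{1} \left(-8\right) \left(-45\right) = 1 \cdot \frac{11}{4} \left(-8\right) \left(-45\right) = \frac{11}{4} \left(-8\right) \left(-45\right) = \left(-22\right) \left(-45\right) = 990$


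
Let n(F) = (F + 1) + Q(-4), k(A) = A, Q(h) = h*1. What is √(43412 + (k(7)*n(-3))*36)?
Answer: 10*√419 ≈ 204.69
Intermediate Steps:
Q(h) = h
n(F) = -3 + F (n(F) = (F + 1) - 4 = (1 + F) - 4 = -3 + F)
√(43412 + (k(7)*n(-3))*36) = √(43412 + (7*(-3 - 3))*36) = √(43412 + (7*(-6))*36) = √(43412 - 42*36) = √(43412 - 1512) = √41900 = 10*√419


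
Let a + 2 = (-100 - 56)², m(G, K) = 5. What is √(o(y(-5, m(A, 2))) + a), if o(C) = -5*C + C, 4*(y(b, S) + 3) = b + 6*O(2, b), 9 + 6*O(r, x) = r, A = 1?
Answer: √24358 ≈ 156.07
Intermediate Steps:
O(r, x) = -3/2 + r/6
y(b, S) = -19/4 + b/4 (y(b, S) = -3 + (b + 6*(-3/2 + (⅙)*2))/4 = -3 + (b + 6*(-3/2 + ⅓))/4 = -3 + (b + 6*(-7/6))/4 = -3 + (b - 7)/4 = -3 + (-7 + b)/4 = -3 + (-7/4 + b/4) = -19/4 + b/4)
a = 24334 (a = -2 + (-100 - 56)² = -2 + (-156)² = -2 + 24336 = 24334)
o(C) = -4*C
√(o(y(-5, m(A, 2))) + a) = √(-4*(-19/4 + (¼)*(-5)) + 24334) = √(-4*(-19/4 - 5/4) + 24334) = √(-4*(-6) + 24334) = √(24 + 24334) = √24358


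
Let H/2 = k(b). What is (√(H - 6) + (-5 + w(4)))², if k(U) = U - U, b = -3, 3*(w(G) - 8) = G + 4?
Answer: 235/9 + 34*I*√6/3 ≈ 26.111 + 27.761*I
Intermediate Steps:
w(G) = 28/3 + G/3 (w(G) = 8 + (G + 4)/3 = 8 + (4 + G)/3 = 8 + (4/3 + G/3) = 28/3 + G/3)
k(U) = 0
H = 0 (H = 2*0 = 0)
(√(H - 6) + (-5 + w(4)))² = (√(0 - 6) + (-5 + (28/3 + (⅓)*4)))² = (√(-6) + (-5 + (28/3 + 4/3)))² = (I*√6 + (-5 + 32/3))² = (I*√6 + 17/3)² = (17/3 + I*√6)²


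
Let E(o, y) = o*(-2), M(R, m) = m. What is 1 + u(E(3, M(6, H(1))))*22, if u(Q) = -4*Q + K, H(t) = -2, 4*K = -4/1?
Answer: 507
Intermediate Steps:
K = -1 (K = (-4/1)/4 = (-4*1)/4 = (¼)*(-4) = -1)
E(o, y) = -2*o
u(Q) = -1 - 4*Q (u(Q) = -4*Q - 1 = -1 - 4*Q)
1 + u(E(3, M(6, H(1))))*22 = 1 + (-1 - (-8)*3)*22 = 1 + (-1 - 4*(-6))*22 = 1 + (-1 + 24)*22 = 1 + 23*22 = 1 + 506 = 507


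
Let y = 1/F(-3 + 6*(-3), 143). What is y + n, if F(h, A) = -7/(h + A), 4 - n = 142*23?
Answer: -22956/7 ≈ -3279.4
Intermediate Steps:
n = -3262 (n = 4 - 142*23 = 4 - 1*3266 = 4 - 3266 = -3262)
F(h, A) = -7/(A + h)
y = -122/7 (y = 1/(-7/(143 + (-3 + 6*(-3)))) = 1/(-7/(143 + (-3 - 18))) = 1/(-7/(143 - 21)) = 1/(-7/122) = -122/7 ≈ -17.429)
y + n = -122/7 - 3262 = -22956/7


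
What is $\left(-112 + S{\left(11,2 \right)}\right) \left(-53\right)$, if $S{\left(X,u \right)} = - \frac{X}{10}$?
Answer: $\frac{59943}{10} \approx 5994.3$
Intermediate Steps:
$S{\left(X,u \right)} = - \frac{X}{10}$
$\left(-112 + S{\left(11,2 \right)}\right) \left(-53\right) = \left(-112 - \frac{11}{10}\right) \left(-53\right) = \left(- \frac{1131}{10}\right) \left(-53\right) = \frac{59943}{10}$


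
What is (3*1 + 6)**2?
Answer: 81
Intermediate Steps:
(3*1 + 6)**2 = (3 + 6)**2 = 9**2 = 81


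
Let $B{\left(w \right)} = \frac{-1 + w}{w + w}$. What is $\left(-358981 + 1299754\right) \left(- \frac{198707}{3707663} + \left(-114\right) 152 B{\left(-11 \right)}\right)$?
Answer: $- \frac{362649639428089653}{40784293} \approx -8.8919 \cdot 10^{9}$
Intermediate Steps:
$B{\left(w \right)} = \frac{-1 + w}{2 w}$
$\left(-358981 + 1299754\right) \left(- \frac{198707}{3707663} + \left(-114\right) 152 B{\left(-11 \right)}\right) = \left(-358981 + 1299754\right) \left(- \frac{198707}{3707663} + \left(-114\right) 152 \frac{-1 - 11}{2 \left(-11\right)}\right) = 940773 \left(\left(-198707\right) \frac{1}{3707663} - 17328 \cdot \frac{1}{2} \left(- \frac{1}{11}\right) \left(-12\right)\right) = 940773 \left(- \frac{198707}{3707663} - \frac{103968}{11}\right) = 940773 \left(- \frac{385480492561}{40784293}\right) = - \frac{362649639428089653}{40784293}$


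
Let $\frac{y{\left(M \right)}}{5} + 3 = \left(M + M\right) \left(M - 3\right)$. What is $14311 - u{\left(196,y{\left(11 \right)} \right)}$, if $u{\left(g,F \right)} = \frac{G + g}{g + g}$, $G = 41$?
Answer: $\frac{5609675}{392} \approx 14310.0$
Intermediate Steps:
$y{\left(M \right)} = -15 + 10 M \left(-3 + M\right)$ ($y{\left(M \right)} = -15 + 5 \left(M + M\right) \left(M - 3\right) = -15 + 5 \cdot 2 M \left(-3 + M\right) = -15 + 10 M \left(-3 + M\right)$)
$u{\left(g,F \right)} = \frac{41 + g}{2 g}$ ($u{\left(g,F \right)} = \frac{41 + g}{g + g} = \frac{41 + g}{2 g}$)
$14311 - u{\left(196,y{\left(11 \right)} \right)} = 14311 - \frac{41 + 196}{2 \cdot 196} = 14311 - \frac{1}{2} \cdot \frac{1}{196} \cdot 237 = 14311 - \frac{237}{392} = \frac{5609675}{392}$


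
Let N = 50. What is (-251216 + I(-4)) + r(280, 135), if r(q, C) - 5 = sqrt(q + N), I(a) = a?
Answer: -251215 + sqrt(330) ≈ -2.5120e+5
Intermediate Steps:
r(q, C) = 5 + sqrt(50 + q) (r(q, C) = 5 + sqrt(q + 50) = 5 + sqrt(50 + q))
(-251216 + I(-4)) + r(280, 135) = (-251216 - 4) + (5 + sqrt(50 + 280)) = -251220 + (5 + sqrt(330)) = -251215 + sqrt(330)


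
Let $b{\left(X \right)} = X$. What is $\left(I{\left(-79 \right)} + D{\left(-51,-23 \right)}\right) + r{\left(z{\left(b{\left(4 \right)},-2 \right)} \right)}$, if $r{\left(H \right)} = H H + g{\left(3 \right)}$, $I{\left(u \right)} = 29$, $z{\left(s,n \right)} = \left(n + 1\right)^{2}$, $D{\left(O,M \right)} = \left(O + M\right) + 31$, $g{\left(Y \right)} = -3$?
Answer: $-16$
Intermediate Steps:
$D{\left(O,M \right)} = 31 + M + O$ ($D{\left(O,M \right)} = \left(M + O\right) + 31 = 31 + M + O$)
$z{\left(s,n \right)} = \left(1 + n\right)^{2}$
$r{\left(H \right)} = -3 + H^{2}$ ($r{\left(H \right)} = H H - 3 = H^{2} - 3 = -3 + H^{2}$)
$\left(I{\left(-79 \right)} + D{\left(-51,-23 \right)}\right) + r{\left(z{\left(b{\left(4 \right)},-2 \right)} \right)} = \left(29 - 43\right) - \left(3 - \left(\left(1 - 2\right)^{2}\right)^{2}\right) = \left(29 - 43\right) - \left(3 - \left(\left(-1\right)^{2}\right)^{2}\right) = -14 - \left(3 - 1^{2}\right) = -14 + \left(-3 + 1\right) = -14 - 2 = -16$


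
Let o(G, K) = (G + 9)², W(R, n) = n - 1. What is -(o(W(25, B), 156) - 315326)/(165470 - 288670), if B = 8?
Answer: -4501/1760 ≈ -2.5574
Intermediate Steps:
W(R, n) = -1 + n
o(G, K) = (9 + G)²
-(o(W(25, B), 156) - 315326)/(165470 - 288670) = -((9 + (-1 + 8))² - 315326)/(165470 - 288670) = -((9 + 7)² - 315326)/(-123200) = -(16² - 315326)*(-1)/123200 = -(256 - 315326)*(-1)/123200 = -(-315070)*(-1)/123200 = -1*4501/1760 = -4501/1760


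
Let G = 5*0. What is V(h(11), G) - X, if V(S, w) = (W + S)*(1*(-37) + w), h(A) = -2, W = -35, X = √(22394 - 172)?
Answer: 1369 - √22222 ≈ 1219.9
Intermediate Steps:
X = √22222 ≈ 149.07
G = 0
V(S, w) = (-37 + w)*(-35 + S) (V(S, w) = (-35 + S)*(1*(-37) + w) = (-35 + S)*(-37 + w) = (-37 + w)*(-35 + S))
V(h(11), G) - X = (1295 - 37*(-2) - 35*0 - 2*0) - √22222 = (1295 + 74 + 0 + 0) - √22222 = 1369 - √22222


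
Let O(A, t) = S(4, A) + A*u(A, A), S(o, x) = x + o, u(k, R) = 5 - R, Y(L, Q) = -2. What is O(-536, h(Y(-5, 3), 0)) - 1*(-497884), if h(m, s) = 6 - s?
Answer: 207376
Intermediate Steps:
S(o, x) = o + x
O(A, t) = 4 + A + A*(5 - A) (O(A, t) = (4 + A) + A*(5 - A) = 4 + A + A*(5 - A))
O(-536, h(Y(-5, 3), 0)) - 1*(-497884) = (4 - 536 - 1*(-536)*(-5 - 536)) - 1*(-497884) = (4 - 536 - 1*(-536)*(-541)) + 497884 = (4 - 536 - 289976) + 497884 = -290508 + 497884 = 207376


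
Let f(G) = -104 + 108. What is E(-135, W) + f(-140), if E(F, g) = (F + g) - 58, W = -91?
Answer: -280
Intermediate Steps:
f(G) = 4
E(F, g) = -58 + F + g
E(-135, W) + f(-140) = (-58 - 135 - 91) + 4 = -284 + 4 = -280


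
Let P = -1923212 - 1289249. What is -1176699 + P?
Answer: -4389160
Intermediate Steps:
P = -3212461
-1176699 + P = -1176699 - 3212461 = -4389160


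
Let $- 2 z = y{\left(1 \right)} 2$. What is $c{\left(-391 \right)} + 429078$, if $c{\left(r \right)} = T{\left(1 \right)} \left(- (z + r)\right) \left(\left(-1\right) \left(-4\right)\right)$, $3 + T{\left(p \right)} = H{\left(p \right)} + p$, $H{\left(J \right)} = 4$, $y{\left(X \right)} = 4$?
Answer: $432238$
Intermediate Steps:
$z = -4$ ($z = - \frac{4 \cdot 2}{2} = \left(- \frac{1}{2}\right) 8 = -4$)
$T{\left(p \right)} = 1 + p$ ($T{\left(p \right)} = -3 + \left(4 + p\right) = 1 + p$)
$c{\left(r \right)} = 32 - 8 r$ ($c{\left(r \right)} = \left(1 + 1\right) \left(- (-4 + r)\right) \left(\left(-1\right) \left(-4\right)\right) = 2 \left(4 - r\right) 4 = \left(8 - 2 r\right) 4 = 32 - 8 r$)
$c{\left(-391 \right)} + 429078 = \left(32 - -3128\right) + 429078 = \left(32 + 3128\right) + 429078 = 3160 + 429078 = 432238$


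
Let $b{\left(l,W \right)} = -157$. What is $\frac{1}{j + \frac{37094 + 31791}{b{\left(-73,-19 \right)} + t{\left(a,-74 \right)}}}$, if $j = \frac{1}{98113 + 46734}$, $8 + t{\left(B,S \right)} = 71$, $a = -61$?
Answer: $- \frac{13615618}{9977785501} \approx -0.0013646$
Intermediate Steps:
$t{\left(B,S \right)} = 63$ ($t{\left(B,S \right)} = -8 + 71 = 63$)
$j = \frac{1}{144847} \approx 6.9038 \cdot 10^{-6}$
$\frac{1}{j + \frac{37094 + 31791}{b{\left(-73,-19 \right)} + t{\left(a,-74 \right)}}} = \frac{1}{\frac{1}{144847} + \frac{37094 + 31791}{-157 + 63}} = \frac{1}{\frac{1}{144847} + \frac{68885}{-94}} = \frac{1}{\frac{1}{144847} + 68885 \left(- \frac{1}{94}\right)} = \frac{1}{\frac{1}{144847} - \frac{68885}{94}} = \frac{1}{- \frac{9977785501}{13615618}} = - \frac{13615618}{9977785501}$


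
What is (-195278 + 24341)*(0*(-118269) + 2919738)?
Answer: -499091254506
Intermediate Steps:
(-195278 + 24341)*(0*(-118269) + 2919738) = -170937*(0 + 2919738) = -170937*2919738 = -499091254506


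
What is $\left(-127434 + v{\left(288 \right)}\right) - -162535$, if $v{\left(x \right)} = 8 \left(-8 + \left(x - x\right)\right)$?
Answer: $35037$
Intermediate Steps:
$v{\left(x \right)} = -64$ ($v{\left(x \right)} = 8 \left(-8 + 0\right) = 8 \left(-8\right) = -64$)
$\left(-127434 + v{\left(288 \right)}\right) - -162535 = \left(-127434 - 64\right) - -162535 = -127498 + 162535 = 35037$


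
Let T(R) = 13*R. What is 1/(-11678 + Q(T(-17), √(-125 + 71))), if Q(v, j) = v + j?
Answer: -11899/141586255 - 3*I*√6/141586255 ≈ -8.4041e-5 - 5.1901e-8*I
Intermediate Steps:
Q(v, j) = j + v
1/(-11678 + Q(T(-17), √(-125 + 71))) = 1/(-11678 + (√(-125 + 71) + 13*(-17))) = 1/(-11678 + (√(-54) - 221)) = 1/(-11678 + (3*I*√6 - 221)) = 1/(-11678 + (-221 + 3*I*√6)) = 1/(-11899 + 3*I*√6)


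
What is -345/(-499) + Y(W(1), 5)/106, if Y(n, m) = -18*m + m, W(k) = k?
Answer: -5845/52894 ≈ -0.11050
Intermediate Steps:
Y(n, m) = -17*m
-345/(-499) + Y(W(1), 5)/106 = -345/(-499) - 17*5/106 = -345*(-1/499) - 85*1/106 = 345/499 - 85/106 = -5845/52894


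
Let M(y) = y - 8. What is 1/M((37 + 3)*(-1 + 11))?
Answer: 1/392 ≈ 0.0025510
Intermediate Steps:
M(y) = -8 + y
1/M((37 + 3)*(-1 + 11)) = 1/(-8 + (37 + 3)*(-1 + 11)) = 1/(-8 + 40*10) = 1/(-8 + 400) = 1/392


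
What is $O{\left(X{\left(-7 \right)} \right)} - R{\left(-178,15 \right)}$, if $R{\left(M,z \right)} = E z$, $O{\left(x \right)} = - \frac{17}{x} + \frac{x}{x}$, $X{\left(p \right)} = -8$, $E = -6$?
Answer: $\frac{745}{8} \approx 93.125$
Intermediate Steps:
$O{\left(x \right)} = 1 - \frac{17}{x}$ ($O{\left(x \right)} = - \frac{17}{x} + 1 = 1 - \frac{17}{x}$)
$R{\left(M,z \right)} = - 6 z$
$O{\left(X{\left(-7 \right)} \right)} - R{\left(-178,15 \right)} = \frac{-17 - 8}{-8} - \left(-6\right) 15 = \left(- \frac{1}{8}\right) \left(-25\right) - -90 = \frac{25}{8} + 90 = \frac{745}{8}$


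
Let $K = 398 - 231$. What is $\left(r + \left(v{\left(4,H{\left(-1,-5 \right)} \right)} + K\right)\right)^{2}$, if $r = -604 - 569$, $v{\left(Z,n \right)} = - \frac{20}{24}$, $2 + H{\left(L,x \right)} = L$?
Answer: $\frac{36493681}{36} \approx 1.0137 \cdot 10^{6}$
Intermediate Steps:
$H{\left(L,x \right)} = -2 + L$
$K = 167$
$v{\left(Z,n \right)} = - \frac{5}{6}$ ($v{\left(Z,n \right)} = \left(-20\right) \frac{1}{24} = - \frac{5}{6}$)
$r = -1173$ ($r = -604 - 569 = -1173$)
$\left(r + \left(v{\left(4,H{\left(-1,-5 \right)} \right)} + K\right)\right)^{2} = \left(-1173 + \left(- \frac{5}{6} + 167\right)\right)^{2} = \left(-1173 + \frac{997}{6}\right)^{2} = \left(- \frac{6041}{6}\right)^{2} = \frac{36493681}{36}$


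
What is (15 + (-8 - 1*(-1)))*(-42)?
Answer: -336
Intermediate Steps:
(15 + (-8 - 1*(-1)))*(-42) = (15 + (-8 + 1))*(-42) = (15 - 7)*(-42) = 8*(-42) = -336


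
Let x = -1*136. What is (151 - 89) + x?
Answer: -74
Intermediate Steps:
x = -136
(151 - 89) + x = (151 - 89) - 136 = 62 - 136 = -74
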